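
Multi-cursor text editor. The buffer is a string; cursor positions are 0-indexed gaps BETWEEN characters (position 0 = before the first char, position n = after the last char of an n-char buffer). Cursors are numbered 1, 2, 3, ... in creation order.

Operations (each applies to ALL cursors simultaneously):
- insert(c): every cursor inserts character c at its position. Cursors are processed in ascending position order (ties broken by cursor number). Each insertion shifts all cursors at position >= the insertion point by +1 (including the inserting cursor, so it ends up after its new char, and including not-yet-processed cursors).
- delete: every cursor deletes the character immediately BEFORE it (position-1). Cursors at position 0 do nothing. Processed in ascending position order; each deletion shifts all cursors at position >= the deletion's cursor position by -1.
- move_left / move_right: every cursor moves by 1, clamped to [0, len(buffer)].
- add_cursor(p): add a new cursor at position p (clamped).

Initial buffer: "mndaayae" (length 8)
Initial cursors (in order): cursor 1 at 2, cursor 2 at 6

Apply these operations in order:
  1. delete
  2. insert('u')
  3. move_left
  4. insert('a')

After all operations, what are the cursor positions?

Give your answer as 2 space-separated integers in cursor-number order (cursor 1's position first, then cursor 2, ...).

After op 1 (delete): buffer="mdaaae" (len 6), cursors c1@1 c2@4, authorship ......
After op 2 (insert('u')): buffer="mudaauae" (len 8), cursors c1@2 c2@6, authorship .1...2..
After op 3 (move_left): buffer="mudaauae" (len 8), cursors c1@1 c2@5, authorship .1...2..
After op 4 (insert('a')): buffer="maudaaauae" (len 10), cursors c1@2 c2@7, authorship .11...22..

Answer: 2 7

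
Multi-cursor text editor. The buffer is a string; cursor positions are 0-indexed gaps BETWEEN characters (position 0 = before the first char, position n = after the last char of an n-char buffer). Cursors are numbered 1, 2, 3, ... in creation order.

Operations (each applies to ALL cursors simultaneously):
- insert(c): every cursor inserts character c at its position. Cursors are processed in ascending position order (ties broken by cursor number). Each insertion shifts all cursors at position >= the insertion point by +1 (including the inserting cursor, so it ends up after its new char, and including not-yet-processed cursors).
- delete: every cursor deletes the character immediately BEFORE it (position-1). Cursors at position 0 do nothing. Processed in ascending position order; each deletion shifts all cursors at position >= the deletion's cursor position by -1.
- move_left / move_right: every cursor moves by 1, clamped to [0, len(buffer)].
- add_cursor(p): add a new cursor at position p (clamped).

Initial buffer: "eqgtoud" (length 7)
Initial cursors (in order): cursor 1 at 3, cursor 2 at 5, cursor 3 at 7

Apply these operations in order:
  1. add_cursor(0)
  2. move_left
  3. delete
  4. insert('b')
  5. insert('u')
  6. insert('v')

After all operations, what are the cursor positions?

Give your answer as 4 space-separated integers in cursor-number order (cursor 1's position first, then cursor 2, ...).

After op 1 (add_cursor(0)): buffer="eqgtoud" (len 7), cursors c4@0 c1@3 c2@5 c3@7, authorship .......
After op 2 (move_left): buffer="eqgtoud" (len 7), cursors c4@0 c1@2 c2@4 c3@6, authorship .......
After op 3 (delete): buffer="egod" (len 4), cursors c4@0 c1@1 c2@2 c3@3, authorship ....
After op 4 (insert('b')): buffer="bebgbobd" (len 8), cursors c4@1 c1@3 c2@5 c3@7, authorship 4.1.2.3.
After op 5 (insert('u')): buffer="buebugbuobud" (len 12), cursors c4@2 c1@5 c2@8 c3@11, authorship 44.11.22.33.
After op 6 (insert('v')): buffer="buvebuvgbuvobuvd" (len 16), cursors c4@3 c1@7 c2@11 c3@15, authorship 444.111.222.333.

Answer: 7 11 15 3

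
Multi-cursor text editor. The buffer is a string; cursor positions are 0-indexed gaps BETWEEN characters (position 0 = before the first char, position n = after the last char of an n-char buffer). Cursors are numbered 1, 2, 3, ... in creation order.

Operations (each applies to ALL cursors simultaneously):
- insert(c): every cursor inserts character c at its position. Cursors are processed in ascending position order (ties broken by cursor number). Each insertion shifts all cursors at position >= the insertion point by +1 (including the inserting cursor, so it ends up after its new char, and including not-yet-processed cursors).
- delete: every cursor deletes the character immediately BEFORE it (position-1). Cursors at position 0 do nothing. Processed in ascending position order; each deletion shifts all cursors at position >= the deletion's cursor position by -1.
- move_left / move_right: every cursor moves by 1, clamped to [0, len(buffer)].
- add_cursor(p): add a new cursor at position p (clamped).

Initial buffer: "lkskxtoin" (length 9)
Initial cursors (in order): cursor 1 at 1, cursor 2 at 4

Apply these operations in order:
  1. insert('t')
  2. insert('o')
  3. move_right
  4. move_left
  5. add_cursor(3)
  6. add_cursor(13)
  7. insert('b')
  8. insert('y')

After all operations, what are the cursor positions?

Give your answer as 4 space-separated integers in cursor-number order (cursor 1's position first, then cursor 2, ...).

After op 1 (insert('t')): buffer="ltksktxtoin" (len 11), cursors c1@2 c2@6, authorship .1...2.....
After op 2 (insert('o')): buffer="ltoksktoxtoin" (len 13), cursors c1@3 c2@8, authorship .11...22.....
After op 3 (move_right): buffer="ltoksktoxtoin" (len 13), cursors c1@4 c2@9, authorship .11...22.....
After op 4 (move_left): buffer="ltoksktoxtoin" (len 13), cursors c1@3 c2@8, authorship .11...22.....
After op 5 (add_cursor(3)): buffer="ltoksktoxtoin" (len 13), cursors c1@3 c3@3 c2@8, authorship .11...22.....
After op 6 (add_cursor(13)): buffer="ltoksktoxtoin" (len 13), cursors c1@3 c3@3 c2@8 c4@13, authorship .11...22.....
After op 7 (insert('b')): buffer="ltobbksktobxtoinb" (len 17), cursors c1@5 c3@5 c2@11 c4@17, authorship .1113...222.....4
After op 8 (insert('y')): buffer="ltobbyyksktobyxtoinby" (len 21), cursors c1@7 c3@7 c2@14 c4@21, authorship .111313...2222.....44

Answer: 7 14 7 21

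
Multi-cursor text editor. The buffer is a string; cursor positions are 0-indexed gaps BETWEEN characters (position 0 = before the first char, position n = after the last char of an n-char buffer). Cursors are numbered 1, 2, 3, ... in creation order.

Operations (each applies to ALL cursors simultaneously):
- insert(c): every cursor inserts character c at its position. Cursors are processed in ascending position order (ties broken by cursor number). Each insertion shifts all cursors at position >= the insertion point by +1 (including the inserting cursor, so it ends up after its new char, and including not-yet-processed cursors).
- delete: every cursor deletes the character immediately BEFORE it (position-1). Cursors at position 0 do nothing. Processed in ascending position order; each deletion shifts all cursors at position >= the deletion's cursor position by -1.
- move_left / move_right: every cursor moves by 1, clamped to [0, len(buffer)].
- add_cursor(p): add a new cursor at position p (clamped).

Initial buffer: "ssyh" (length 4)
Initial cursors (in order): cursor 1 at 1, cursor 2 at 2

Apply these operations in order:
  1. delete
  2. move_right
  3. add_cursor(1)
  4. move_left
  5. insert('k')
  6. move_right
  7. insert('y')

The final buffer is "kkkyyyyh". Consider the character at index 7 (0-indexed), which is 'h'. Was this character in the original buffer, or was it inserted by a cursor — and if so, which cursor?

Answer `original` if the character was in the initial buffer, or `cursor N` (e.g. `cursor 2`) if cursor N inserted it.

Answer: original

Derivation:
After op 1 (delete): buffer="yh" (len 2), cursors c1@0 c2@0, authorship ..
After op 2 (move_right): buffer="yh" (len 2), cursors c1@1 c2@1, authorship ..
After op 3 (add_cursor(1)): buffer="yh" (len 2), cursors c1@1 c2@1 c3@1, authorship ..
After op 4 (move_left): buffer="yh" (len 2), cursors c1@0 c2@0 c3@0, authorship ..
After op 5 (insert('k')): buffer="kkkyh" (len 5), cursors c1@3 c2@3 c3@3, authorship 123..
After op 6 (move_right): buffer="kkkyh" (len 5), cursors c1@4 c2@4 c3@4, authorship 123..
After op 7 (insert('y')): buffer="kkkyyyyh" (len 8), cursors c1@7 c2@7 c3@7, authorship 123.123.
Authorship (.=original, N=cursor N): 1 2 3 . 1 2 3 .
Index 7: author = original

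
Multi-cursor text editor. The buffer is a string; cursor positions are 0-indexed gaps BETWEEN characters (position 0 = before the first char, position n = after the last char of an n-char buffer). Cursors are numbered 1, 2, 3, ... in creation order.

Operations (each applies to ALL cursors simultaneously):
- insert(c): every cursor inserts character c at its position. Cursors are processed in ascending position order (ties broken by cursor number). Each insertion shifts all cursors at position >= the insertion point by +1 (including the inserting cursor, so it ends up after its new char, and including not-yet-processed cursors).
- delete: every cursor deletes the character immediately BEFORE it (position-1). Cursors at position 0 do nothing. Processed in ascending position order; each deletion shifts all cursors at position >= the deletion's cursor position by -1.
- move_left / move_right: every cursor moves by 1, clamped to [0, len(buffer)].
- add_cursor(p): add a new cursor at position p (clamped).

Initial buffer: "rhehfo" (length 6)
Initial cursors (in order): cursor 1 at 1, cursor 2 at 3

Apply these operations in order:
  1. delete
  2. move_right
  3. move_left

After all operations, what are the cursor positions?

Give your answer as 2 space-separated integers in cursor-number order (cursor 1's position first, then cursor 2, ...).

Answer: 0 1

Derivation:
After op 1 (delete): buffer="hhfo" (len 4), cursors c1@0 c2@1, authorship ....
After op 2 (move_right): buffer="hhfo" (len 4), cursors c1@1 c2@2, authorship ....
After op 3 (move_left): buffer="hhfo" (len 4), cursors c1@0 c2@1, authorship ....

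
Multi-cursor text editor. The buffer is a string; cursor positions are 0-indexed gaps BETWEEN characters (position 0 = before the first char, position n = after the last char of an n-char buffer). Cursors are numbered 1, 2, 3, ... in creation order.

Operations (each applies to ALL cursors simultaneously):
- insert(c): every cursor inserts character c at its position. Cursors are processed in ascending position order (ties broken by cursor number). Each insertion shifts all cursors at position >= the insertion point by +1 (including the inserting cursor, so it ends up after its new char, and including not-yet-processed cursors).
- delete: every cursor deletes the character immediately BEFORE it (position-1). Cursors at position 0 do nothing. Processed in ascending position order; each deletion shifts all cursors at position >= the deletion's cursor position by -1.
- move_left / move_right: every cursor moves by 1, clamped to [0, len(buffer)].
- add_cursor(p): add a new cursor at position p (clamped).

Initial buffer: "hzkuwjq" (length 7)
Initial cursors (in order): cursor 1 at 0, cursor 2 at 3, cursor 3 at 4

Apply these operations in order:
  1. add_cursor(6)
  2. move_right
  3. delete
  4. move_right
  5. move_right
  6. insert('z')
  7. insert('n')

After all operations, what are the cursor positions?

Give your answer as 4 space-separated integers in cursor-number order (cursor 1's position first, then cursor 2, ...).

Answer: 4 11 11 11

Derivation:
After op 1 (add_cursor(6)): buffer="hzkuwjq" (len 7), cursors c1@0 c2@3 c3@4 c4@6, authorship .......
After op 2 (move_right): buffer="hzkuwjq" (len 7), cursors c1@1 c2@4 c3@5 c4@7, authorship .......
After op 3 (delete): buffer="zkj" (len 3), cursors c1@0 c2@2 c3@2 c4@3, authorship ...
After op 4 (move_right): buffer="zkj" (len 3), cursors c1@1 c2@3 c3@3 c4@3, authorship ...
After op 5 (move_right): buffer="zkj" (len 3), cursors c1@2 c2@3 c3@3 c4@3, authorship ...
After op 6 (insert('z')): buffer="zkzjzzz" (len 7), cursors c1@3 c2@7 c3@7 c4@7, authorship ..1.234
After op 7 (insert('n')): buffer="zkznjzzznnn" (len 11), cursors c1@4 c2@11 c3@11 c4@11, authorship ..11.234234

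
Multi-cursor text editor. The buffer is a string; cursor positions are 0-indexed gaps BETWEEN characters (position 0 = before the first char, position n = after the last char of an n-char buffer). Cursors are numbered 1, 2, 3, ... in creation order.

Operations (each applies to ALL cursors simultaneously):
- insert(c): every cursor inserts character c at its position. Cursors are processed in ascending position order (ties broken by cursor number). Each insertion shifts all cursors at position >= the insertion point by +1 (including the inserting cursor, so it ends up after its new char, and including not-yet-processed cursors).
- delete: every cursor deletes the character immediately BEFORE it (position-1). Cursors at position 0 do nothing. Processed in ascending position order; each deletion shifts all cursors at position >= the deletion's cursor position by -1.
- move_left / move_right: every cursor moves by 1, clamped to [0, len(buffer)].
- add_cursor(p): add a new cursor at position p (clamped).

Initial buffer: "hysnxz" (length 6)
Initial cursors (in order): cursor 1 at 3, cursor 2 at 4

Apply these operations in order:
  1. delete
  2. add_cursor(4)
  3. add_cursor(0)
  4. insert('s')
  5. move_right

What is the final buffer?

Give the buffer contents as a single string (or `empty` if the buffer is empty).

After op 1 (delete): buffer="hyxz" (len 4), cursors c1@2 c2@2, authorship ....
After op 2 (add_cursor(4)): buffer="hyxz" (len 4), cursors c1@2 c2@2 c3@4, authorship ....
After op 3 (add_cursor(0)): buffer="hyxz" (len 4), cursors c4@0 c1@2 c2@2 c3@4, authorship ....
After op 4 (insert('s')): buffer="shyssxzs" (len 8), cursors c4@1 c1@5 c2@5 c3@8, authorship 4..12..3
After op 5 (move_right): buffer="shyssxzs" (len 8), cursors c4@2 c1@6 c2@6 c3@8, authorship 4..12..3

Answer: shyssxzs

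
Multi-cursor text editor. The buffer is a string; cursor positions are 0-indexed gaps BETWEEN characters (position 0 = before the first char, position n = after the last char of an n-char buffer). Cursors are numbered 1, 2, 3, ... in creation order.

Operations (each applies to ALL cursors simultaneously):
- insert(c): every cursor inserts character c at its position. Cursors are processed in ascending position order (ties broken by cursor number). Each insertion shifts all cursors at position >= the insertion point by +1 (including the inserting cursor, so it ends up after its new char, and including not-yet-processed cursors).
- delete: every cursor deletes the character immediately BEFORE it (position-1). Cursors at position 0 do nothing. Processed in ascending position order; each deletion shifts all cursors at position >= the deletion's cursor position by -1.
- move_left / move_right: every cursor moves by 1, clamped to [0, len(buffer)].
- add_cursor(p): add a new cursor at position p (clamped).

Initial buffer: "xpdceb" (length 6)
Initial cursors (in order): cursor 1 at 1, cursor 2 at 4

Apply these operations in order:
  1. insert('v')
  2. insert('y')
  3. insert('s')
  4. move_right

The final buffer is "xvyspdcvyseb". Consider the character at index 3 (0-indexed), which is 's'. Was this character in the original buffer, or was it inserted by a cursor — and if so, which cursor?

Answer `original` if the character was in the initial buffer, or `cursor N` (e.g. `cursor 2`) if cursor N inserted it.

After op 1 (insert('v')): buffer="xvpdcveb" (len 8), cursors c1@2 c2@6, authorship .1...2..
After op 2 (insert('y')): buffer="xvypdcvyeb" (len 10), cursors c1@3 c2@8, authorship .11...22..
After op 3 (insert('s')): buffer="xvyspdcvyseb" (len 12), cursors c1@4 c2@10, authorship .111...222..
After op 4 (move_right): buffer="xvyspdcvyseb" (len 12), cursors c1@5 c2@11, authorship .111...222..
Authorship (.=original, N=cursor N): . 1 1 1 . . . 2 2 2 . .
Index 3: author = 1

Answer: cursor 1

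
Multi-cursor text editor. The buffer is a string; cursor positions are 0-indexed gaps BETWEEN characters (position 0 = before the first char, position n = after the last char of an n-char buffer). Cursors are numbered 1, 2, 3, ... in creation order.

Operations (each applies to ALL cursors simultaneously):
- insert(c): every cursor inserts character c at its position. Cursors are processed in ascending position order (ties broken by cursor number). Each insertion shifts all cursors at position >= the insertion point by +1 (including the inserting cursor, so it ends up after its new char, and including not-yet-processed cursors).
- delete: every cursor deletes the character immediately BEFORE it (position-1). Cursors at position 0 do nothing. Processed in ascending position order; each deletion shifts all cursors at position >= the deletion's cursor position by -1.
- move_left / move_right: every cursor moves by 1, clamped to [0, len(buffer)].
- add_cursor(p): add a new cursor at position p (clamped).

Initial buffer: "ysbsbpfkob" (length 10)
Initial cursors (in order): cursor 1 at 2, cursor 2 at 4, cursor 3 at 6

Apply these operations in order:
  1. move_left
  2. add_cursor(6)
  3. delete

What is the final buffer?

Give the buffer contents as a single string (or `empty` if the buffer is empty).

After op 1 (move_left): buffer="ysbsbpfkob" (len 10), cursors c1@1 c2@3 c3@5, authorship ..........
After op 2 (add_cursor(6)): buffer="ysbsbpfkob" (len 10), cursors c1@1 c2@3 c3@5 c4@6, authorship ..........
After op 3 (delete): buffer="ssfkob" (len 6), cursors c1@0 c2@1 c3@2 c4@2, authorship ......

Answer: ssfkob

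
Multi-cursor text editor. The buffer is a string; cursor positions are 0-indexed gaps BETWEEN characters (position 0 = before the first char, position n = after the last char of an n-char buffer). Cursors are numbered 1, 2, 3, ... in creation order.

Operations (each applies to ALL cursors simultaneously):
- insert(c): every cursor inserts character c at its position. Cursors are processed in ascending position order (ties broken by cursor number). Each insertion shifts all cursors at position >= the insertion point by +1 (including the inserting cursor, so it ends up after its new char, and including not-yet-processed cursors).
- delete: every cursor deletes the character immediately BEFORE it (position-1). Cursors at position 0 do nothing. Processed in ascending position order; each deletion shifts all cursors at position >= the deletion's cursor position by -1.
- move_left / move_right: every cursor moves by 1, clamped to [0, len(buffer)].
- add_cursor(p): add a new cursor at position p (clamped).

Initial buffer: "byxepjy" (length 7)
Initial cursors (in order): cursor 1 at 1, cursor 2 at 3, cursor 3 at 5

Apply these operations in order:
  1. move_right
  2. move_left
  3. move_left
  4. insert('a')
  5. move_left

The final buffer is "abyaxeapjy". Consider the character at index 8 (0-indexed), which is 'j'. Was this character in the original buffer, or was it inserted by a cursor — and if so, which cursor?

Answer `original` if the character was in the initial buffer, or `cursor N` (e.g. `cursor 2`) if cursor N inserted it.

Answer: original

Derivation:
After op 1 (move_right): buffer="byxepjy" (len 7), cursors c1@2 c2@4 c3@6, authorship .......
After op 2 (move_left): buffer="byxepjy" (len 7), cursors c1@1 c2@3 c3@5, authorship .......
After op 3 (move_left): buffer="byxepjy" (len 7), cursors c1@0 c2@2 c3@4, authorship .......
After op 4 (insert('a')): buffer="abyaxeapjy" (len 10), cursors c1@1 c2@4 c3@7, authorship 1..2..3...
After op 5 (move_left): buffer="abyaxeapjy" (len 10), cursors c1@0 c2@3 c3@6, authorship 1..2..3...
Authorship (.=original, N=cursor N): 1 . . 2 . . 3 . . .
Index 8: author = original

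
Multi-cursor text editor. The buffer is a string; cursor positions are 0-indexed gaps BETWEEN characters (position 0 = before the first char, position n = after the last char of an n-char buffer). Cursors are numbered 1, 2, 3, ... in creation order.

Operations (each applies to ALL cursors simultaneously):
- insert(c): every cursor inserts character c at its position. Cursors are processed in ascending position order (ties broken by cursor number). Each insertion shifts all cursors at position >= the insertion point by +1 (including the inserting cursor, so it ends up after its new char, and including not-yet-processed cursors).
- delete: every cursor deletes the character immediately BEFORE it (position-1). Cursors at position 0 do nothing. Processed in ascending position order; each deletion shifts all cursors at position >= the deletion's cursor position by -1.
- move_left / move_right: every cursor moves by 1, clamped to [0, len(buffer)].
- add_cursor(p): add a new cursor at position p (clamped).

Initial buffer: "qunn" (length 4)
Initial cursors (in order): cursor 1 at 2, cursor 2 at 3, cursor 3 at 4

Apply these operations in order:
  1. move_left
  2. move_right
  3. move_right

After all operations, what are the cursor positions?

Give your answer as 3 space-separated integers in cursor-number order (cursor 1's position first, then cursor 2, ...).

Answer: 3 4 4

Derivation:
After op 1 (move_left): buffer="qunn" (len 4), cursors c1@1 c2@2 c3@3, authorship ....
After op 2 (move_right): buffer="qunn" (len 4), cursors c1@2 c2@3 c3@4, authorship ....
After op 3 (move_right): buffer="qunn" (len 4), cursors c1@3 c2@4 c3@4, authorship ....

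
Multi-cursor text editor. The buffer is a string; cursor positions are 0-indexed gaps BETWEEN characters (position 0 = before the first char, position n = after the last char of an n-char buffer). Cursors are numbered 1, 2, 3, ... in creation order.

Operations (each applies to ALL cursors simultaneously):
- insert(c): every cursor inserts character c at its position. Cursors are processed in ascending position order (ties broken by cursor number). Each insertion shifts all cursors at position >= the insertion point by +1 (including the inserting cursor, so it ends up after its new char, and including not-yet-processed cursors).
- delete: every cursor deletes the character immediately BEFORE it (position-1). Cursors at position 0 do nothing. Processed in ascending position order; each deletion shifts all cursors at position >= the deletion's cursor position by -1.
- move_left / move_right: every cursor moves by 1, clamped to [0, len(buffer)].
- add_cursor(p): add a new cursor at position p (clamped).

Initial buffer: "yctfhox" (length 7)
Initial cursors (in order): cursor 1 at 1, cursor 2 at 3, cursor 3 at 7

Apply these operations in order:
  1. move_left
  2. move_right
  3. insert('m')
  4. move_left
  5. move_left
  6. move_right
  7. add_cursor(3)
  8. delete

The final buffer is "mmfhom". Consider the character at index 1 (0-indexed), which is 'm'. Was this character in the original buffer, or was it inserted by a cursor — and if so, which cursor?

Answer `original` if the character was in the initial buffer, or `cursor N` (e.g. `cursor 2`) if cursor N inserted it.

After op 1 (move_left): buffer="yctfhox" (len 7), cursors c1@0 c2@2 c3@6, authorship .......
After op 2 (move_right): buffer="yctfhox" (len 7), cursors c1@1 c2@3 c3@7, authorship .......
After op 3 (insert('m')): buffer="ymctmfhoxm" (len 10), cursors c1@2 c2@5 c3@10, authorship .1..2....3
After op 4 (move_left): buffer="ymctmfhoxm" (len 10), cursors c1@1 c2@4 c3@9, authorship .1..2....3
After op 5 (move_left): buffer="ymctmfhoxm" (len 10), cursors c1@0 c2@3 c3@8, authorship .1..2....3
After op 6 (move_right): buffer="ymctmfhoxm" (len 10), cursors c1@1 c2@4 c3@9, authorship .1..2....3
After op 7 (add_cursor(3)): buffer="ymctmfhoxm" (len 10), cursors c1@1 c4@3 c2@4 c3@9, authorship .1..2....3
After op 8 (delete): buffer="mmfhom" (len 6), cursors c1@0 c2@1 c4@1 c3@5, authorship 12...3
Authorship (.=original, N=cursor N): 1 2 . . . 3
Index 1: author = 2

Answer: cursor 2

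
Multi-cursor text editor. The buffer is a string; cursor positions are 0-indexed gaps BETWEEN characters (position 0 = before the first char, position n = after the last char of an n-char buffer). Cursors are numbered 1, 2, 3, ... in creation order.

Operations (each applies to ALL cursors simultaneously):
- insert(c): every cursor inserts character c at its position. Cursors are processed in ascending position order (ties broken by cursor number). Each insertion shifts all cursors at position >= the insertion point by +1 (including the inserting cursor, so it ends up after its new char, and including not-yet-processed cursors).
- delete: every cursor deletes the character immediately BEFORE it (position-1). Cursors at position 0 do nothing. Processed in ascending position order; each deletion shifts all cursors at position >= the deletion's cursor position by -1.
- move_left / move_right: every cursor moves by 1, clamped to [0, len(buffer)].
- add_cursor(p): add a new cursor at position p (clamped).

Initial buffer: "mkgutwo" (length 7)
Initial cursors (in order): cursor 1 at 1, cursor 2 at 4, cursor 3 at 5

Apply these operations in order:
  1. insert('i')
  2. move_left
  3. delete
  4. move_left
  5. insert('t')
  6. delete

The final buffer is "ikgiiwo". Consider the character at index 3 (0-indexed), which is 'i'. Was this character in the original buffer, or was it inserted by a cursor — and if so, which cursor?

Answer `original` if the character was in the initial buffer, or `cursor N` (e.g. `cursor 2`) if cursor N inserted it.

Answer: cursor 2

Derivation:
After op 1 (insert('i')): buffer="mikguitiwo" (len 10), cursors c1@2 c2@6 c3@8, authorship .1...2.3..
After op 2 (move_left): buffer="mikguitiwo" (len 10), cursors c1@1 c2@5 c3@7, authorship .1...2.3..
After op 3 (delete): buffer="ikgiiwo" (len 7), cursors c1@0 c2@3 c3@4, authorship 1..23..
After op 4 (move_left): buffer="ikgiiwo" (len 7), cursors c1@0 c2@2 c3@3, authorship 1..23..
After op 5 (insert('t')): buffer="tiktgtiiwo" (len 10), cursors c1@1 c2@4 c3@6, authorship 11.2.323..
After op 6 (delete): buffer="ikgiiwo" (len 7), cursors c1@0 c2@2 c3@3, authorship 1..23..
Authorship (.=original, N=cursor N): 1 . . 2 3 . .
Index 3: author = 2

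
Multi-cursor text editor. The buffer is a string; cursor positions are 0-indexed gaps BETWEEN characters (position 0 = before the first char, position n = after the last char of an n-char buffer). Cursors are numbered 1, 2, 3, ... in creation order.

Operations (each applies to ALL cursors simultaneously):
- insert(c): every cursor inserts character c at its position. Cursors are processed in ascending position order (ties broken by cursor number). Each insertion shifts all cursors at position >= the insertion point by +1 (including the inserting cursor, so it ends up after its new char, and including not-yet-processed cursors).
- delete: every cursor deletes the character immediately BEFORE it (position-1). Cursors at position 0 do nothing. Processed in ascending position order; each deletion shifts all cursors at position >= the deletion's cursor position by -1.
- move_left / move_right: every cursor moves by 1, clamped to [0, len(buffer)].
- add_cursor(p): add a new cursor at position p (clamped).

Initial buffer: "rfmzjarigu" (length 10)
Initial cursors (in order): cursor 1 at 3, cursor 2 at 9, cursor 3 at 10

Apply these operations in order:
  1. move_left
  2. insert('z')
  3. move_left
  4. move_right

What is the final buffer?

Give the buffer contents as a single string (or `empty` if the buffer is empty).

Answer: rfzmzjarizgzu

Derivation:
After op 1 (move_left): buffer="rfmzjarigu" (len 10), cursors c1@2 c2@8 c3@9, authorship ..........
After op 2 (insert('z')): buffer="rfzmzjarizgzu" (len 13), cursors c1@3 c2@10 c3@12, authorship ..1......2.3.
After op 3 (move_left): buffer="rfzmzjarizgzu" (len 13), cursors c1@2 c2@9 c3@11, authorship ..1......2.3.
After op 4 (move_right): buffer="rfzmzjarizgzu" (len 13), cursors c1@3 c2@10 c3@12, authorship ..1......2.3.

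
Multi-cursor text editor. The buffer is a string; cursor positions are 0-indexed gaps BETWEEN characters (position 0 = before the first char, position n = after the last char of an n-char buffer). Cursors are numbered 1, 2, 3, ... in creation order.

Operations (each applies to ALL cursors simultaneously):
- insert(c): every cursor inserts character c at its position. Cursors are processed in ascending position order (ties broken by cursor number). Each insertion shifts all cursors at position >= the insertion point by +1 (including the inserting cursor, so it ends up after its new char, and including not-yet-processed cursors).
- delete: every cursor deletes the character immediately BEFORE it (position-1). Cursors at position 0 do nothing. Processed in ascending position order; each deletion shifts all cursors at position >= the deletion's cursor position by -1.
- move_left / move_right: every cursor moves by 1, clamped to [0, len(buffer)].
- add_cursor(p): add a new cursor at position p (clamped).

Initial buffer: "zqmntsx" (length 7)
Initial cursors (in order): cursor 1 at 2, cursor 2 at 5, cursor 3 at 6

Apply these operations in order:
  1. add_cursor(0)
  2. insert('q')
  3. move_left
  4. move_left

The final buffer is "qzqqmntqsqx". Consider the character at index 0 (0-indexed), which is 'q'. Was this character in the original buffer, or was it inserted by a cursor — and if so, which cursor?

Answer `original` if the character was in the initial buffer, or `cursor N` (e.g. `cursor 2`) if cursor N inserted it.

Answer: cursor 4

Derivation:
After op 1 (add_cursor(0)): buffer="zqmntsx" (len 7), cursors c4@0 c1@2 c2@5 c3@6, authorship .......
After op 2 (insert('q')): buffer="qzqqmntqsqx" (len 11), cursors c4@1 c1@4 c2@8 c3@10, authorship 4..1...2.3.
After op 3 (move_left): buffer="qzqqmntqsqx" (len 11), cursors c4@0 c1@3 c2@7 c3@9, authorship 4..1...2.3.
After op 4 (move_left): buffer="qzqqmntqsqx" (len 11), cursors c4@0 c1@2 c2@6 c3@8, authorship 4..1...2.3.
Authorship (.=original, N=cursor N): 4 . . 1 . . . 2 . 3 .
Index 0: author = 4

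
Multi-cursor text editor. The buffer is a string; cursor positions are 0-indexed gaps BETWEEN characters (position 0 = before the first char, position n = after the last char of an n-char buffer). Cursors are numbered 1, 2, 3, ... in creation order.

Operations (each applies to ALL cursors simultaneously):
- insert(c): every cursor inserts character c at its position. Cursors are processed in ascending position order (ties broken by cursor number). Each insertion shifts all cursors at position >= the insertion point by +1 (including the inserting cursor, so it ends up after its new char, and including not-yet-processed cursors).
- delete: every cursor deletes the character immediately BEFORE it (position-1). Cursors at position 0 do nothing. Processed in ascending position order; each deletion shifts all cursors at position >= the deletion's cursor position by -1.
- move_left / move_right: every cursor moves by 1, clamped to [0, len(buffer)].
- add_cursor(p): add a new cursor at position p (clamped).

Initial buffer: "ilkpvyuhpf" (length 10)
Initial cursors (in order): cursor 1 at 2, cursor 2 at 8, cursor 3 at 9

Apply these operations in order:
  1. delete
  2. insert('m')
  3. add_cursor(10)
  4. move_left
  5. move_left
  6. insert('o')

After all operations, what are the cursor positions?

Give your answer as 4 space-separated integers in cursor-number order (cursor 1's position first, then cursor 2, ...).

After op 1 (delete): buffer="ikpvyuf" (len 7), cursors c1@1 c2@6 c3@6, authorship .......
After op 2 (insert('m')): buffer="imkpvyummf" (len 10), cursors c1@2 c2@9 c3@9, authorship .1.....23.
After op 3 (add_cursor(10)): buffer="imkpvyummf" (len 10), cursors c1@2 c2@9 c3@9 c4@10, authorship .1.....23.
After op 4 (move_left): buffer="imkpvyummf" (len 10), cursors c1@1 c2@8 c3@8 c4@9, authorship .1.....23.
After op 5 (move_left): buffer="imkpvyummf" (len 10), cursors c1@0 c2@7 c3@7 c4@8, authorship .1.....23.
After op 6 (insert('o')): buffer="oimkpvyuoomomf" (len 14), cursors c1@1 c2@10 c3@10 c4@12, authorship 1.1.....23243.

Answer: 1 10 10 12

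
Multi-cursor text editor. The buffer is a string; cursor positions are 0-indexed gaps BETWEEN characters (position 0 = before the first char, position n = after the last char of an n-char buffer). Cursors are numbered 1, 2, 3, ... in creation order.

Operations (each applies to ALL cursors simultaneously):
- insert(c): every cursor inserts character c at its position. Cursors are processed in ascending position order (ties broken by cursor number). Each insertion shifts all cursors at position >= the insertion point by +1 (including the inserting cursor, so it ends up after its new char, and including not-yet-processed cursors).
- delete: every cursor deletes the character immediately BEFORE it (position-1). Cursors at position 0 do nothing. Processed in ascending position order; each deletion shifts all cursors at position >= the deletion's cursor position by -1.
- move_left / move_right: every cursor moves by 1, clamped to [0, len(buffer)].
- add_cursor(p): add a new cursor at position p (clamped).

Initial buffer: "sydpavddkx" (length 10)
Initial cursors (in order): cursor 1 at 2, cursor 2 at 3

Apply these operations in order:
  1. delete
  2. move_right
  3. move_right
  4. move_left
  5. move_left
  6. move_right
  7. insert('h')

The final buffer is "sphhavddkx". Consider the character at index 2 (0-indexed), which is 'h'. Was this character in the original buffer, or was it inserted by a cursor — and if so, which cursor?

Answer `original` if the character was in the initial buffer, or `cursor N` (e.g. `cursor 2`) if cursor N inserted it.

Answer: cursor 1

Derivation:
After op 1 (delete): buffer="spavddkx" (len 8), cursors c1@1 c2@1, authorship ........
After op 2 (move_right): buffer="spavddkx" (len 8), cursors c1@2 c2@2, authorship ........
After op 3 (move_right): buffer="spavddkx" (len 8), cursors c1@3 c2@3, authorship ........
After op 4 (move_left): buffer="spavddkx" (len 8), cursors c1@2 c2@2, authorship ........
After op 5 (move_left): buffer="spavddkx" (len 8), cursors c1@1 c2@1, authorship ........
After op 6 (move_right): buffer="spavddkx" (len 8), cursors c1@2 c2@2, authorship ........
After op 7 (insert('h')): buffer="sphhavddkx" (len 10), cursors c1@4 c2@4, authorship ..12......
Authorship (.=original, N=cursor N): . . 1 2 . . . . . .
Index 2: author = 1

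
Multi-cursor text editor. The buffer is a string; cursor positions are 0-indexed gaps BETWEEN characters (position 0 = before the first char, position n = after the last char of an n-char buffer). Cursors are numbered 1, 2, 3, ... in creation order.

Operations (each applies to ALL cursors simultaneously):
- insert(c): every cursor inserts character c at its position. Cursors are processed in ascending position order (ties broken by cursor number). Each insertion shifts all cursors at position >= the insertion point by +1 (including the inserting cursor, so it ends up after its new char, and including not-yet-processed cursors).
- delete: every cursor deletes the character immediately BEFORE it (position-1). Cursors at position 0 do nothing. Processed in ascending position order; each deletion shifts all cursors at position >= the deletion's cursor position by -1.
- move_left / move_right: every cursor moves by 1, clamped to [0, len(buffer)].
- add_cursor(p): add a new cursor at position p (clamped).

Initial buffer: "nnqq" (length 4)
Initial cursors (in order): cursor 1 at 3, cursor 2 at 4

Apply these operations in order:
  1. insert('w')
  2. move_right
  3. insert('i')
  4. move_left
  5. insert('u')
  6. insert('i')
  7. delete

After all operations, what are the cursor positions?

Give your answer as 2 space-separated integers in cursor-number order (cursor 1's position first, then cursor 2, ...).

Answer: 6 9

Derivation:
After op 1 (insert('w')): buffer="nnqwqw" (len 6), cursors c1@4 c2@6, authorship ...1.2
After op 2 (move_right): buffer="nnqwqw" (len 6), cursors c1@5 c2@6, authorship ...1.2
After op 3 (insert('i')): buffer="nnqwqiwi" (len 8), cursors c1@6 c2@8, authorship ...1.122
After op 4 (move_left): buffer="nnqwqiwi" (len 8), cursors c1@5 c2@7, authorship ...1.122
After op 5 (insert('u')): buffer="nnqwquiwui" (len 10), cursors c1@6 c2@9, authorship ...1.11222
After op 6 (insert('i')): buffer="nnqwquiiwuii" (len 12), cursors c1@7 c2@11, authorship ...1.1112222
After op 7 (delete): buffer="nnqwquiwui" (len 10), cursors c1@6 c2@9, authorship ...1.11222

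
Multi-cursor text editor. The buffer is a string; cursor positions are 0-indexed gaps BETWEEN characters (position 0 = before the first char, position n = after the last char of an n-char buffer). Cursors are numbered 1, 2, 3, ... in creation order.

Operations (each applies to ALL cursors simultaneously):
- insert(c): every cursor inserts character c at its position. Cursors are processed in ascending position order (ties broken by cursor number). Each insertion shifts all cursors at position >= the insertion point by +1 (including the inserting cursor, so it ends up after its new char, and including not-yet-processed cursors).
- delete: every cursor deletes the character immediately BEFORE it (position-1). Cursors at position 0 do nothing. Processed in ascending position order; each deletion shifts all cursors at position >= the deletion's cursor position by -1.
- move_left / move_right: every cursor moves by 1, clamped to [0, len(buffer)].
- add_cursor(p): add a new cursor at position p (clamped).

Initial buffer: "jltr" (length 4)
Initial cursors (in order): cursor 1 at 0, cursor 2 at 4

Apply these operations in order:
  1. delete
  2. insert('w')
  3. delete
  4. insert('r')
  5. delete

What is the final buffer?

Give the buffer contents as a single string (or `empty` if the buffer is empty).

After op 1 (delete): buffer="jlt" (len 3), cursors c1@0 c2@3, authorship ...
After op 2 (insert('w')): buffer="wjltw" (len 5), cursors c1@1 c2@5, authorship 1...2
After op 3 (delete): buffer="jlt" (len 3), cursors c1@0 c2@3, authorship ...
After op 4 (insert('r')): buffer="rjltr" (len 5), cursors c1@1 c2@5, authorship 1...2
After op 5 (delete): buffer="jlt" (len 3), cursors c1@0 c2@3, authorship ...

Answer: jlt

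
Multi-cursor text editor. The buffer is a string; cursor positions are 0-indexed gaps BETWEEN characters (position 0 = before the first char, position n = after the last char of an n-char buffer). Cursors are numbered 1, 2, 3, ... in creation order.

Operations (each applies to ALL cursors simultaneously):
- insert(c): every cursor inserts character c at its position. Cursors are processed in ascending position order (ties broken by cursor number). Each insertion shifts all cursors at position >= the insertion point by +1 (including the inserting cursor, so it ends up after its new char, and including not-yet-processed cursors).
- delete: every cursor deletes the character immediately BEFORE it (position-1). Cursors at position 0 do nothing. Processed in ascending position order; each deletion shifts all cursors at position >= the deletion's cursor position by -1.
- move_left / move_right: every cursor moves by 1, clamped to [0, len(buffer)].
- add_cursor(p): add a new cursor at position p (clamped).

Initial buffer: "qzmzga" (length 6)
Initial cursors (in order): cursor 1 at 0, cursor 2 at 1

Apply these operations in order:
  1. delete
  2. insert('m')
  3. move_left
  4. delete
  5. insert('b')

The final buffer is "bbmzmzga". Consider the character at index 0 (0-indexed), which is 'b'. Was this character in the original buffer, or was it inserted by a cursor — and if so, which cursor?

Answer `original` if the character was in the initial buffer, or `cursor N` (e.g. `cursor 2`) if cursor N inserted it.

Answer: cursor 1

Derivation:
After op 1 (delete): buffer="zmzga" (len 5), cursors c1@0 c2@0, authorship .....
After op 2 (insert('m')): buffer="mmzmzga" (len 7), cursors c1@2 c2@2, authorship 12.....
After op 3 (move_left): buffer="mmzmzga" (len 7), cursors c1@1 c2@1, authorship 12.....
After op 4 (delete): buffer="mzmzga" (len 6), cursors c1@0 c2@0, authorship 2.....
After op 5 (insert('b')): buffer="bbmzmzga" (len 8), cursors c1@2 c2@2, authorship 122.....
Authorship (.=original, N=cursor N): 1 2 2 . . . . .
Index 0: author = 1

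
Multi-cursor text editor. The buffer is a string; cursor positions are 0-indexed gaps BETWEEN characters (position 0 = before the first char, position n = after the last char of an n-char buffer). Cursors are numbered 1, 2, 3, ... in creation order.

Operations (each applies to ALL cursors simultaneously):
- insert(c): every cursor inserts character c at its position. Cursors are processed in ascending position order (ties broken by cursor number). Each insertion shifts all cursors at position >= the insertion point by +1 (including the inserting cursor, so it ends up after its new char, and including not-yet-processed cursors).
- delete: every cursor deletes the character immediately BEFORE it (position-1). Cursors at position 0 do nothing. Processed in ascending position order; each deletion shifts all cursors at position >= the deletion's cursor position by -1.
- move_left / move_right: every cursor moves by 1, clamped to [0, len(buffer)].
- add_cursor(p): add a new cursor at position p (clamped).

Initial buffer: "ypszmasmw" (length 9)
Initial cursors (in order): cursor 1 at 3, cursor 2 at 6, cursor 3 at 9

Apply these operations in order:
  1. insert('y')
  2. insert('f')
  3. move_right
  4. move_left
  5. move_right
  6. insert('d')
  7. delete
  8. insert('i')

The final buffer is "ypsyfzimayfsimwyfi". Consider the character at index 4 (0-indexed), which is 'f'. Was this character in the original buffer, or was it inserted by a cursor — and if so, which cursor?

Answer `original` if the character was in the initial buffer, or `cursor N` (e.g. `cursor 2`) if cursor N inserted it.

After op 1 (insert('y')): buffer="ypsyzmaysmwy" (len 12), cursors c1@4 c2@8 c3@12, authorship ...1...2...3
After op 2 (insert('f')): buffer="ypsyfzmayfsmwyf" (len 15), cursors c1@5 c2@10 c3@15, authorship ...11...22...33
After op 3 (move_right): buffer="ypsyfzmayfsmwyf" (len 15), cursors c1@6 c2@11 c3@15, authorship ...11...22...33
After op 4 (move_left): buffer="ypsyfzmayfsmwyf" (len 15), cursors c1@5 c2@10 c3@14, authorship ...11...22...33
After op 5 (move_right): buffer="ypsyfzmayfsmwyf" (len 15), cursors c1@6 c2@11 c3@15, authorship ...11...22...33
After op 6 (insert('d')): buffer="ypsyfzdmayfsdmwyfd" (len 18), cursors c1@7 c2@13 c3@18, authorship ...11.1..22.2..333
After op 7 (delete): buffer="ypsyfzmayfsmwyf" (len 15), cursors c1@6 c2@11 c3@15, authorship ...11...22...33
After op 8 (insert('i')): buffer="ypsyfzimayfsimwyfi" (len 18), cursors c1@7 c2@13 c3@18, authorship ...11.1..22.2..333
Authorship (.=original, N=cursor N): . . . 1 1 . 1 . . 2 2 . 2 . . 3 3 3
Index 4: author = 1

Answer: cursor 1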